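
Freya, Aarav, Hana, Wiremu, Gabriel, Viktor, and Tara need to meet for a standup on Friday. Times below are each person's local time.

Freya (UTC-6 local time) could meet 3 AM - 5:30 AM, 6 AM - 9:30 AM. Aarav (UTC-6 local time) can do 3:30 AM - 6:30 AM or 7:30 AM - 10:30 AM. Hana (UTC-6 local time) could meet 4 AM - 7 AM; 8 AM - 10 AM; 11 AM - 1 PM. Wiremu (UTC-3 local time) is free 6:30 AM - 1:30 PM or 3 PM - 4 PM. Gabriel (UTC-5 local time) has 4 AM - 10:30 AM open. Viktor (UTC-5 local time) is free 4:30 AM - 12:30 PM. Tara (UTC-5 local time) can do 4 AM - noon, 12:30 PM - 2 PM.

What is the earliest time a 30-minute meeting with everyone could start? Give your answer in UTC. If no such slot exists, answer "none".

10:00

Freya in UTC: 09:00-11:30, 12:00-15:30 (add 6h to convert from UTC-6).
Aarav in UTC: 09:30-12:30, 13:30-16:30 (add 6h to convert from UTC-6).
Hana in UTC: 10:00-13:00, 14:00-16:00, 17:00-19:00 (add 6h to convert from UTC-6).
Wiremu in UTC: 09:30-16:30, 18:00-19:00 (add 3h to convert from UTC-3).
Gabriel in UTC: 09:00-15:30 (add 5h to convert from UTC-5).
Viktor in UTC: 09:30-17:30 (add 5h to convert from UTC-5).
Tara in UTC: 09:00-17:00, 17:30-19:00 (add 5h to convert from UTC-5).
Freya ∩ Aarav: 09:30-11:30, 12:00-12:30, 13:30-15:30.
Freya ∩ Aarav ∩ Hana: 10:00-11:30, 12:00-12:30, 14:00-15:30.
Freya ∩ Aarav ∩ Hana ∩ Wiremu: 10:00-11:30, 12:00-12:30, 14:00-15:30.
Freya ∩ Aarav ∩ Hana ∩ Wiremu ∩ Gabriel: 10:00-11:30, 12:00-12:30, 14:00-15:30.
Freya ∩ Aarav ∩ Hana ∩ Wiremu ∩ Gabriel ∩ Viktor: 10:00-11:30, 12:00-12:30, 14:00-15:30.
Freya ∩ Aarav ∩ Hana ∩ Wiremu ∩ Gabriel ∩ Viktor ∩ Tara: 10:00-11:30, 12:00-12:30, 14:00-15:30.
The first common window of at least 30 minutes is 10:00-11:30, so the earliest start is 10:00.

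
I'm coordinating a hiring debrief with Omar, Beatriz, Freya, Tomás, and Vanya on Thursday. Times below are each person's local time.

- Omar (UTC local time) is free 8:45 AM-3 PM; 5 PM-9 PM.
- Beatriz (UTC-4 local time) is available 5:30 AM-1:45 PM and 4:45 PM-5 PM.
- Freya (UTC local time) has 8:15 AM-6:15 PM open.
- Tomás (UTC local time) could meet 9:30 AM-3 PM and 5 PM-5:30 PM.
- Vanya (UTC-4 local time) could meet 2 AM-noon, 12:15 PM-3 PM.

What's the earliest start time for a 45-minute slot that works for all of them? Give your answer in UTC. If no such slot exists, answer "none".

09:30

Omar in UTC: 08:45-15:00, 17:00-21:00.
Beatriz in UTC: 09:30-17:45, 20:45-21:00 (add 4h to convert from UTC-4).
Freya in UTC: 08:15-18:15.
Tomás in UTC: 09:30-15:00, 17:00-17:30.
Vanya in UTC: 06:00-16:00, 16:15-19:00 (add 4h to convert from UTC-4).
Omar ∩ Beatriz: 09:30-15:00, 17:00-17:45, 20:45-21:00.
Omar ∩ Beatriz ∩ Freya: 09:30-15:00, 17:00-17:45.
Omar ∩ Beatriz ∩ Freya ∩ Tomás: 09:30-15:00, 17:00-17:30.
Omar ∩ Beatriz ∩ Freya ∩ Tomás ∩ Vanya: 09:30-15:00, 17:00-17:30.
Those are the intersection windows.
The first common window of at least 45 minutes is 09:30-15:00, so the earliest start is 09:30.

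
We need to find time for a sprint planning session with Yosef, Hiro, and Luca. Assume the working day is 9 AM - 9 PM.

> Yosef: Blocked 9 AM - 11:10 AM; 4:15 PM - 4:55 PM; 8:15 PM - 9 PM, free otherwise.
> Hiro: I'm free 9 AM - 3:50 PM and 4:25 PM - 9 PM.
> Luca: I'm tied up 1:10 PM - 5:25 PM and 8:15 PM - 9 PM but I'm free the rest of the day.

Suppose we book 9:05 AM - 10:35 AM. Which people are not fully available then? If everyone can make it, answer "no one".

Yosef

Yosef free: 11:10-16:15, 16:55-20:15 (invert busy blocks within the working day).
Hiro free: 09:00-15:50, 16:25-21:00.
Luca free: 09:00-13:10, 17:25-20:15 (invert busy blocks within the working day).
Yosef: not fully free for 09:05-10:35. Hiro: free for 09:05-10:35. Luca: free for 09:05-10:35.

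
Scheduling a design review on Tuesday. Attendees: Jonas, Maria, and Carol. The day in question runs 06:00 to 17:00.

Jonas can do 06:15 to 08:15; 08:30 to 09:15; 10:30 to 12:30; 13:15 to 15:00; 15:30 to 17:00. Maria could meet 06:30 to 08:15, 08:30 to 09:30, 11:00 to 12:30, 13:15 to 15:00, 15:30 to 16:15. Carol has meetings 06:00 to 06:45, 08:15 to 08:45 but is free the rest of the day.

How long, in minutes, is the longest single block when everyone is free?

Jonas free: 06:15-08:15, 08:30-09:15, 10:30-12:30, 13:15-15:00, 15:30-17:00.
Maria free: 06:30-08:15, 08:30-09:30, 11:00-12:30, 13:15-15:00, 15:30-16:15.
Carol free: 06:45-08:15, 08:45-17:00 (invert busy blocks within the working day).
Jonas ∩ Maria: 06:30-08:15, 08:30-09:15, 11:00-12:30, 13:15-15:00, 15:30-16:15.
Jonas ∩ Maria ∩ Carol: 06:45-08:15, 08:45-09:15, 11:00-12:30, 13:15-15:00, 15:30-16:15.
Those are the intersection windows.
The longest is 13:15-15:00 at 105 minutes.

105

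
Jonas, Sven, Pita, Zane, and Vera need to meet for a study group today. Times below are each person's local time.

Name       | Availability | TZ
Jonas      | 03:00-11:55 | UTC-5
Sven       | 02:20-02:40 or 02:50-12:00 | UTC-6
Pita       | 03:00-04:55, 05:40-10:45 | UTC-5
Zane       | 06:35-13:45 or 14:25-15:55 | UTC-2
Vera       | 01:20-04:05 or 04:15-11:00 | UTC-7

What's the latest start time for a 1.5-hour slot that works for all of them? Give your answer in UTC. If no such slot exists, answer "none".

Jonas in UTC: 08:00-16:55 (add 5h to convert from UTC-5).
Sven in UTC: 08:20-08:40, 08:50-18:00 (add 6h to convert from UTC-6).
Pita in UTC: 08:00-09:55, 10:40-15:45 (add 5h to convert from UTC-5).
Zane in UTC: 08:35-15:45, 16:25-17:55 (add 2h to convert from UTC-2).
Vera in UTC: 08:20-11:05, 11:15-18:00 (add 7h to convert from UTC-7).
Jonas ∩ Sven: 08:20-08:40, 08:50-16:55.
Jonas ∩ Sven ∩ Pita: 08:20-08:40, 08:50-09:55, 10:40-15:45.
Jonas ∩ Sven ∩ Pita ∩ Zane: 08:35-08:40, 08:50-09:55, 10:40-15:45.
Jonas ∩ Sven ∩ Pita ∩ Zane ∩ Vera: 08:35-08:40, 08:50-09:55, 10:40-11:05, 11:15-15:45.
So the common availability across everyone is 08:35-08:40, 08:50-09:55, 10:40-11:05, 11:15-15:45.
The last common window of at least 90 minutes is 11:15-15:45; a 90-minute meeting can start as late as 14:15 and still end by 15:45.

14:15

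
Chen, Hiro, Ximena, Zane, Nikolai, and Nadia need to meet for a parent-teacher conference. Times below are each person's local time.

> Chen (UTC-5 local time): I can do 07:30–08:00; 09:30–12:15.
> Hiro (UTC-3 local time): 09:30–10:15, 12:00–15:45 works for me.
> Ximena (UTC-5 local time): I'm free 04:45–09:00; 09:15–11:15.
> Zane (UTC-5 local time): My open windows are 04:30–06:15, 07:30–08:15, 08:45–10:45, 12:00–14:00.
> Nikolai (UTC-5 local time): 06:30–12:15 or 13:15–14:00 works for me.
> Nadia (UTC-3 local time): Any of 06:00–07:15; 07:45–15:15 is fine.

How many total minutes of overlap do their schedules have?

Chen in UTC: 12:30-13:00, 14:30-17:15 (add 5h to convert from UTC-5).
Hiro in UTC: 12:30-13:15, 15:00-18:45 (add 3h to convert from UTC-3).
Ximena in UTC: 09:45-14:00, 14:15-16:15 (add 5h to convert from UTC-5).
Zane in UTC: 09:30-11:15, 12:30-13:15, 13:45-15:45, 17:00-19:00 (add 5h to convert from UTC-5).
Nikolai in UTC: 11:30-17:15, 18:15-19:00 (add 5h to convert from UTC-5).
Nadia in UTC: 09:00-10:15, 10:45-18:15 (add 3h to convert from UTC-3).
Chen ∩ Hiro: 12:30-13:00, 15:00-17:15.
Chen ∩ Hiro ∩ Ximena: 12:30-13:00, 15:00-16:15.
Chen ∩ Hiro ∩ Ximena ∩ Zane: 12:30-13:00, 15:00-15:45.
Chen ∩ Hiro ∩ Ximena ∩ Zane ∩ Nikolai: 12:30-13:00, 15:00-15:45.
Chen ∩ Hiro ∩ Ximena ∩ Zane ∩ Nikolai ∩ Nadia: 12:30-13:00, 15:00-15:45.
Summing the common windows: 30 + 45 = 75 minutes.

75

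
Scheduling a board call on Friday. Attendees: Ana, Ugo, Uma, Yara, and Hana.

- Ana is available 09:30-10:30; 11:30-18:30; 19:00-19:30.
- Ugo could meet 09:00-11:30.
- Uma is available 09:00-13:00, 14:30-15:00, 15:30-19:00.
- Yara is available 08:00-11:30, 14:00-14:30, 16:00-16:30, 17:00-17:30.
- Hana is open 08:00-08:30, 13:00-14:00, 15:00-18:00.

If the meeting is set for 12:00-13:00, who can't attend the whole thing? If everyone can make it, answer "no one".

Hana, Ugo, Yara

Ana: free for 12:00-13:00. Ugo: not fully free for 12:00-13:00. Uma: free for 12:00-13:00. Yara: not fully free for 12:00-13:00. Hana: not fully free for 12:00-13:00.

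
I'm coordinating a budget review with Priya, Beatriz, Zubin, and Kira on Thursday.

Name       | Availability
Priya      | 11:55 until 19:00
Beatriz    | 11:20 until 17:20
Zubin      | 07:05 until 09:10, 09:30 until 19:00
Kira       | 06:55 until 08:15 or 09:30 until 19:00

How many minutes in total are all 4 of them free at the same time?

Priya ∩ Beatriz: 11:55-17:20.
Priya ∩ Beatriz ∩ Zubin: 11:55-17:20.
Priya ∩ Beatriz ∩ Zubin ∩ Kira: 11:55-17:20.
Those are the intersection windows.
That's a single block of 325 minutes.

325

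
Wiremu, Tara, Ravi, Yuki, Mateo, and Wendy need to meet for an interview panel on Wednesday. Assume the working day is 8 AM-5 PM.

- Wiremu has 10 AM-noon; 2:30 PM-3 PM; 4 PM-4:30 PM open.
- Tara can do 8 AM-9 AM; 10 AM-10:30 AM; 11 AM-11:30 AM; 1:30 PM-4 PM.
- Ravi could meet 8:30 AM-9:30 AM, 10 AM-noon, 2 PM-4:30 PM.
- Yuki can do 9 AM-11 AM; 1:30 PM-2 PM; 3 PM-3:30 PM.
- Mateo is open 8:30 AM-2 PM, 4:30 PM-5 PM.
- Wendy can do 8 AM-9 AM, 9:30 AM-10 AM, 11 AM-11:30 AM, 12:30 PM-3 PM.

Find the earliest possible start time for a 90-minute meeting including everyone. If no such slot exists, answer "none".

none

Wiremu ∩ Tara: 10:00-10:30, 11:00-11:30, 14:30-15:00.
Wiremu ∩ Tara ∩ Ravi: 10:00-10:30, 11:00-11:30, 14:30-15:00.
Wiremu ∩ Tara ∩ Ravi ∩ Yuki: 10:00-10:30.
Wiremu ∩ Tara ∩ Ravi ∩ Yuki ∩ Mateo: 10:00-10:30.
Wiremu ∩ Tara ∩ Ravi ∩ Yuki ∩ Mateo ∩ Wendy: ∅.
There is no time when everyone is free.
No common window is at least 90 minutes long.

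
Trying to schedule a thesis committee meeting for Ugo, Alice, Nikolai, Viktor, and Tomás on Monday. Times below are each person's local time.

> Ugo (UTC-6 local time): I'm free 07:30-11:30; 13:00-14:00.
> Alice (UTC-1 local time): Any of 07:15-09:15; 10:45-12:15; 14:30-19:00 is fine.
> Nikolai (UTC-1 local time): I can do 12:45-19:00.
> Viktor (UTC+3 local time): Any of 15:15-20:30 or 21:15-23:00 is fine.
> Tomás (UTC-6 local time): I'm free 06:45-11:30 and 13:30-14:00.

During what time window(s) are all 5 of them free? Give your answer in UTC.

Ugo in UTC: 13:30-17:30, 19:00-20:00 (add 6h to convert from UTC-6).
Alice in UTC: 08:15-10:15, 11:45-13:15, 15:30-20:00 (add 1h to convert from UTC-1).
Nikolai in UTC: 13:45-20:00 (add 1h to convert from UTC-1).
Viktor in UTC: 12:15-17:30, 18:15-20:00 (subtract 3h to convert from UTC+3).
Tomás in UTC: 12:45-17:30, 19:30-20:00 (add 6h to convert from UTC-6).
Ugo ∩ Alice: 15:30-17:30, 19:00-20:00.
Ugo ∩ Alice ∩ Nikolai: 15:30-17:30, 19:00-20:00.
Ugo ∩ Alice ∩ Nikolai ∩ Viktor: 15:30-17:30, 19:00-20:00.
Ugo ∩ Alice ∩ Nikolai ∩ Viktor ∩ Tomás: 15:30-17:30, 19:30-20:00.

15:30-17:30, 19:30-20:00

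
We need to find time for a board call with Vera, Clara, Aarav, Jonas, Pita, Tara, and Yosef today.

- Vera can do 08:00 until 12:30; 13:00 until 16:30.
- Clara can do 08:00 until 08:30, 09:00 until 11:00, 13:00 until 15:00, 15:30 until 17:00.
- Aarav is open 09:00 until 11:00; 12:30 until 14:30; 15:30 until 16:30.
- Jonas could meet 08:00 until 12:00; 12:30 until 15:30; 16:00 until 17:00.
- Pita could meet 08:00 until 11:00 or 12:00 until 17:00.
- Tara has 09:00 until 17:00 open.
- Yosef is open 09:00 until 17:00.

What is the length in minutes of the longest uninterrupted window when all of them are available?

120

Vera ∩ Clara: 08:00-08:30, 09:00-11:00, 13:00-15:00, 15:30-16:30.
Vera ∩ Clara ∩ Aarav: 09:00-11:00, 13:00-14:30, 15:30-16:30.
Vera ∩ Clara ∩ Aarav ∩ Jonas: 09:00-11:00, 13:00-14:30, 16:00-16:30.
Vera ∩ Clara ∩ Aarav ∩ Jonas ∩ Pita: 09:00-11:00, 13:00-14:30, 16:00-16:30.
Vera ∩ Clara ∩ Aarav ∩ Jonas ∩ Pita ∩ Tara: 09:00-11:00, 13:00-14:30, 16:00-16:30.
Vera ∩ Clara ∩ Aarav ∩ Jonas ∩ Pita ∩ Tara ∩ Yosef: 09:00-11:00, 13:00-14:30, 16:00-16:30.
Those are the intersection windows.
The longest is 09:00-11:00 at 120 minutes.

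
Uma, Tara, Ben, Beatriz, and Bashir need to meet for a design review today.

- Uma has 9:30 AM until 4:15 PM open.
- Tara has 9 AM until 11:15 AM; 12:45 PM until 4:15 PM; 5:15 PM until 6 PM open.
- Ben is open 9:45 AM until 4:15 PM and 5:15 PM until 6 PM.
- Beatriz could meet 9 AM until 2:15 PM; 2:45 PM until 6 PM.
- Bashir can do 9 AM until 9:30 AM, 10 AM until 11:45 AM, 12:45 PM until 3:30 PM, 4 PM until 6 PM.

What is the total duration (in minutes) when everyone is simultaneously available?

225

Uma ∩ Tara: 09:30-11:15, 12:45-16:15.
Uma ∩ Tara ∩ Ben: 09:45-11:15, 12:45-16:15.
Uma ∩ Tara ∩ Ben ∩ Beatriz: 09:45-11:15, 12:45-14:15, 14:45-16:15.
Uma ∩ Tara ∩ Ben ∩ Beatriz ∩ Bashir: 10:00-11:15, 12:45-14:15, 14:45-15:30, 16:00-16:15.
Summing the common windows: 75 + 90 + 45 + 15 = 225 minutes.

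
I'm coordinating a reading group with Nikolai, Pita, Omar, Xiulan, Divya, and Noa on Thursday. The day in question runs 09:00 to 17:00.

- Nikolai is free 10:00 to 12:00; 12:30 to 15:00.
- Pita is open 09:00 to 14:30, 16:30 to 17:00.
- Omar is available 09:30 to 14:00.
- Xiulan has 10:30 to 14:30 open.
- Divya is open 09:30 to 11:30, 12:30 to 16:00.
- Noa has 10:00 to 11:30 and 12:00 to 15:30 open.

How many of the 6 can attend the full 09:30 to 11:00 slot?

3

Pita, Omar, and Divya can make the full 09:30-11:00 slot — that's 3.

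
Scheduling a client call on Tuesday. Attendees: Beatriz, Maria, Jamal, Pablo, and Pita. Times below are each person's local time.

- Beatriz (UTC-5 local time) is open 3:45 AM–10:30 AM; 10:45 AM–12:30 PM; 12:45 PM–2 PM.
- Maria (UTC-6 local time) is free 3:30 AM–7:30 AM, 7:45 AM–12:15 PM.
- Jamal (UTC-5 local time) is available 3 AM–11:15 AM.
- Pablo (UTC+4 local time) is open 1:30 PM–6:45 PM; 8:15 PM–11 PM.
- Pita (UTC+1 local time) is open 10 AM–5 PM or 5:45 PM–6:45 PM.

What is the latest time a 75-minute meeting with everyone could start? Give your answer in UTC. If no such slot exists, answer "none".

Beatriz in UTC: 08:45-15:30, 15:45-17:30, 17:45-19:00 (add 5h to convert from UTC-5).
Maria in UTC: 09:30-13:30, 13:45-18:15 (add 6h to convert from UTC-6).
Jamal in UTC: 08:00-16:15 (add 5h to convert from UTC-5).
Pablo in UTC: 09:30-14:45, 16:15-19:00 (subtract 4h to convert from UTC+4).
Pita in UTC: 09:00-16:00, 16:45-17:45 (subtract 1h to convert from UTC+1).
Beatriz ∩ Maria: 09:30-13:30, 13:45-15:30, 15:45-17:30, 17:45-18:15.
Beatriz ∩ Maria ∩ Jamal: 09:30-13:30, 13:45-15:30, 15:45-16:15.
Beatriz ∩ Maria ∩ Jamal ∩ Pablo: 09:30-13:30, 13:45-14:45.
Beatriz ∩ Maria ∩ Jamal ∩ Pablo ∩ Pita: 09:30-13:30, 13:45-14:45.
So the common availability across everyone is 09:30-13:30, 13:45-14:45.
The last common window of at least 75 minutes is 09:30-13:30; a 75-minute meeting can start as late as 12:15 and still end by 13:30.

12:15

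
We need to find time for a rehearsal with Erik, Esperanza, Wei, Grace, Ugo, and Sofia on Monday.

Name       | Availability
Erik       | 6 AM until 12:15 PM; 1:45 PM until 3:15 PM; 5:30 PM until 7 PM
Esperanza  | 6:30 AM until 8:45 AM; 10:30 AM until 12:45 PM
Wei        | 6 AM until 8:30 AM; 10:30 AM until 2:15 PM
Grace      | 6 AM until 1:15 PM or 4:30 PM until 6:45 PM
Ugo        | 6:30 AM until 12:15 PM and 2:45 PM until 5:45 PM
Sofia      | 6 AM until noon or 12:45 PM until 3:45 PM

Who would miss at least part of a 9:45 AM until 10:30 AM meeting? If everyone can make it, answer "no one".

Esperanza, Wei

Erik: free for 09:45-10:30. Esperanza: not fully free for 09:45-10:30. Wei: not fully free for 09:45-10:30. Grace: free for 09:45-10:30. Ugo: free for 09:45-10:30. Sofia: free for 09:45-10:30.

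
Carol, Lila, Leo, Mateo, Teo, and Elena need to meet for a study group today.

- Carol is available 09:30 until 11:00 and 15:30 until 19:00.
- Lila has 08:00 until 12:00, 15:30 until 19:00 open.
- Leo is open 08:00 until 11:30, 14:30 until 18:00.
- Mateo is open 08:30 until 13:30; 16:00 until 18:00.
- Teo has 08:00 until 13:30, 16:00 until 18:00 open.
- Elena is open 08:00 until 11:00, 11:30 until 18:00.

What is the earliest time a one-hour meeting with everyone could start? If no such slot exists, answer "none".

Carol ∩ Lila: 09:30-11:00, 15:30-19:00.
Carol ∩ Lila ∩ Leo: 09:30-11:00, 15:30-18:00.
Carol ∩ Lila ∩ Leo ∩ Mateo: 09:30-11:00, 16:00-18:00.
Carol ∩ Lila ∩ Leo ∩ Mateo ∩ Teo: 09:30-11:00, 16:00-18:00.
Carol ∩ Lila ∩ Leo ∩ Mateo ∩ Teo ∩ Elena: 09:30-11:00, 16:00-18:00.
The first common window of at least 60 minutes is 09:30-11:00, so the earliest start is 09:30.

09:30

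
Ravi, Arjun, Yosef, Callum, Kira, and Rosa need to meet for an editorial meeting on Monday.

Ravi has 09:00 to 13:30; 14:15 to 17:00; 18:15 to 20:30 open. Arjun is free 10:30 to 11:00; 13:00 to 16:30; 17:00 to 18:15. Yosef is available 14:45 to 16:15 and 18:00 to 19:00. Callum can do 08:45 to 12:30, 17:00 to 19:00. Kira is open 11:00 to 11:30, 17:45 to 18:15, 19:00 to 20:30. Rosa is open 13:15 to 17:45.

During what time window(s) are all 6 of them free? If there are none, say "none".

Ravi ∩ Arjun: 10:30-11:00, 13:00-13:30, 14:15-16:30.
Ravi ∩ Arjun ∩ Yosef: 14:45-16:15.
Ravi ∩ Arjun ∩ Yosef ∩ Callum: ∅.
Ravi ∩ Arjun ∩ Yosef ∩ Callum ∩ Kira: ∅.
Ravi ∩ Arjun ∩ Yosef ∩ Callum ∩ Kira ∩ Rosa: ∅.
There is no time when everyone is free.

none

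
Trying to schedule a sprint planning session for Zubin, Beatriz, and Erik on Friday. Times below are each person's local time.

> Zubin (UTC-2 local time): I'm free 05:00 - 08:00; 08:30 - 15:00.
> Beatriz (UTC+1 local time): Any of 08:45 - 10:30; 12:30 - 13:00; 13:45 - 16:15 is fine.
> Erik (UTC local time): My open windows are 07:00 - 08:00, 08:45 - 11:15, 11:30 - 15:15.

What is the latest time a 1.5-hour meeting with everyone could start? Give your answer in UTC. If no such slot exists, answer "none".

Zubin in UTC: 07:00-10:00, 10:30-17:00 (add 2h to convert from UTC-2).
Beatriz in UTC: 07:45-09:30, 11:30-12:00, 12:45-15:15 (subtract 1h to convert from UTC+1).
Erik in UTC: 07:00-08:00, 08:45-11:15, 11:30-15:15.
Zubin ∩ Beatriz: 07:45-09:30, 11:30-12:00, 12:45-15:15.
Zubin ∩ Beatriz ∩ Erik: 07:45-08:00, 08:45-09:30, 11:30-12:00, 12:45-15:15.
Those are the intersection windows.
The last common window of at least 90 minutes is 12:45-15:15; a 90-minute meeting can start as late as 13:45 and still end by 15:15.

13:45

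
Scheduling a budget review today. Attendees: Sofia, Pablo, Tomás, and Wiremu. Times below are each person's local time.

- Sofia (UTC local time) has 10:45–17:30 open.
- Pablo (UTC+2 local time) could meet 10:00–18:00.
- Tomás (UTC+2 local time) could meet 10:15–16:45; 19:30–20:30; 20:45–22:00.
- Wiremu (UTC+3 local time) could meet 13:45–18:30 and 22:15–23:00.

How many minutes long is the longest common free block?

240

Sofia in UTC: 10:45-17:30.
Pablo in UTC: 08:00-16:00 (subtract 2h to convert from UTC+2).
Tomás in UTC: 08:15-14:45, 17:30-18:30, 18:45-20:00 (subtract 2h to convert from UTC+2).
Wiremu in UTC: 10:45-15:30, 19:15-20:00 (subtract 3h to convert from UTC+3).
Sofia ∩ Pablo: 10:45-16:00.
Sofia ∩ Pablo ∩ Tomás: 10:45-14:45.
Sofia ∩ Pablo ∩ Tomás ∩ Wiremu: 10:45-14:45.
The longest is 10:45-14:45 at 240 minutes.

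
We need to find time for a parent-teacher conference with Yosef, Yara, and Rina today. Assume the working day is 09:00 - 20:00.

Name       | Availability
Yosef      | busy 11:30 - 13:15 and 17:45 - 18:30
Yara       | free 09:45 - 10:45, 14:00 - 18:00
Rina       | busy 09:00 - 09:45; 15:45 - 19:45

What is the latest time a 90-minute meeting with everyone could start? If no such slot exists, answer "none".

14:15

Yosef free: 09:00-11:30, 13:15-17:45, 18:30-20:00 (invert busy blocks within the working day).
Yara free: 09:45-10:45, 14:00-18:00.
Rina free: 09:45-15:45, 19:45-20:00 (invert busy blocks within the working day).
Yosef ∩ Yara: 09:45-10:45, 14:00-17:45.
Yosef ∩ Yara ∩ Rina: 09:45-10:45, 14:00-15:45.
The last common window of at least 90 minutes is 14:00-15:45; a 90-minute meeting can start as late as 14:15 and still end by 15:45.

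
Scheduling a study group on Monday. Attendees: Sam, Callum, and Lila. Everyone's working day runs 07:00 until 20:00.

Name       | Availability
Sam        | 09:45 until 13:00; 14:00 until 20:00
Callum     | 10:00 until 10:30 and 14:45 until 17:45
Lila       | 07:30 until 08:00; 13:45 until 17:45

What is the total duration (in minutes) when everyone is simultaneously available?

Sam ∩ Callum: 10:00-10:30, 14:45-17:45.
Sam ∩ Callum ∩ Lila: 14:45-17:45.
That's a single block of 180 minutes.

180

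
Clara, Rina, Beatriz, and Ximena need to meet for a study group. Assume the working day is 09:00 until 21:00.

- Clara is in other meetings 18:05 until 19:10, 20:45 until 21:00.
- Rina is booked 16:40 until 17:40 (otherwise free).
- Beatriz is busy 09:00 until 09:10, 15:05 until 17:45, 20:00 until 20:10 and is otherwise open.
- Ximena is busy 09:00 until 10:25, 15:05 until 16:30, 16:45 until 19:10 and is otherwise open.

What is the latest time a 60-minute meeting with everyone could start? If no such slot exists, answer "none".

Clara free: 09:00-18:05, 19:10-20:45 (invert busy blocks within the working day).
Rina free: 09:00-16:40, 17:40-21:00 (invert busy blocks within the working day).
Beatriz free: 09:10-15:05, 17:45-20:00, 20:10-21:00 (invert busy blocks within the working day).
Ximena free: 10:25-15:05, 16:30-16:45, 19:10-21:00 (invert busy blocks within the working day).
Clara ∩ Rina: 09:00-16:40, 17:40-18:05, 19:10-20:45.
Clara ∩ Rina ∩ Beatriz: 09:10-15:05, 17:45-18:05, 19:10-20:00, 20:10-20:45.
Clara ∩ Rina ∩ Beatriz ∩ Ximena: 10:25-15:05, 19:10-20:00, 20:10-20:45.
The last common window of at least 60 minutes is 10:25-15:05; a 60-minute meeting can start as late as 14:05 and still end by 15:05.

14:05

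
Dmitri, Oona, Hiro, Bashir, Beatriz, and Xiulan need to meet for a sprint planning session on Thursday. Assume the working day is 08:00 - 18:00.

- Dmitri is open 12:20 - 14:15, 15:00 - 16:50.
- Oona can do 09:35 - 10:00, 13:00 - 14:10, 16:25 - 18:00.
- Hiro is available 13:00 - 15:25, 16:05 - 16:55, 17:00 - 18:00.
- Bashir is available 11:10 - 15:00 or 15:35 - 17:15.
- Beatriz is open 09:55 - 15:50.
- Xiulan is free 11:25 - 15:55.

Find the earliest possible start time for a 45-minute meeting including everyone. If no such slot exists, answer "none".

13:00

Dmitri ∩ Oona: 13:00-14:10, 16:25-16:50.
Dmitri ∩ Oona ∩ Hiro: 13:00-14:10, 16:25-16:50.
Dmitri ∩ Oona ∩ Hiro ∩ Bashir: 13:00-14:10, 16:25-16:50.
Dmitri ∩ Oona ∩ Hiro ∩ Bashir ∩ Beatriz: 13:00-14:10.
Dmitri ∩ Oona ∩ Hiro ∩ Bashir ∩ Beatriz ∩ Xiulan: 13:00-14:10.
The first common window of at least 45 minutes is 13:00-14:10, so the earliest start is 13:00.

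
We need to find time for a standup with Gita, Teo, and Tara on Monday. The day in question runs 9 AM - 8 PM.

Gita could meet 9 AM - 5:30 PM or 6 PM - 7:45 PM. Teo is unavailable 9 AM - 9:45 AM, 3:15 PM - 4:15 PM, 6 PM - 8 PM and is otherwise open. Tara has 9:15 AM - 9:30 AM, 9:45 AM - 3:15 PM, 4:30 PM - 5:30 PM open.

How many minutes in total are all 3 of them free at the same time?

390

Gita free: 09:00-17:30, 18:00-19:45.
Teo free: 09:45-15:15, 16:15-18:00 (invert busy blocks within the working day).
Tara free: 09:15-09:30, 09:45-15:15, 16:30-17:30.
Gita ∩ Teo: 09:45-15:15, 16:15-17:30.
Gita ∩ Teo ∩ Tara: 09:45-15:15, 16:30-17:30.
Summing the common windows: 330 + 60 = 390 minutes.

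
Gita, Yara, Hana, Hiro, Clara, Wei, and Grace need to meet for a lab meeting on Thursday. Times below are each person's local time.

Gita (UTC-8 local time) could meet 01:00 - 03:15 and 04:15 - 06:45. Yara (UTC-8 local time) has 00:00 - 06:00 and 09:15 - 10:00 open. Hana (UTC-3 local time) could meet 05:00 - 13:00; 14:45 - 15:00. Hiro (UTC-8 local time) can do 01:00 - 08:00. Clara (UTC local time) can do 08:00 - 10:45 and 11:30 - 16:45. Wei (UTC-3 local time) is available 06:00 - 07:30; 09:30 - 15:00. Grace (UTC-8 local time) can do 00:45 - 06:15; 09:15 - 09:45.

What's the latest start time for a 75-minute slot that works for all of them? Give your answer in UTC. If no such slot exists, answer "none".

12:45

Gita in UTC: 09:00-11:15, 12:15-14:45 (add 8h to convert from UTC-8).
Yara in UTC: 08:00-14:00, 17:15-18:00 (add 8h to convert from UTC-8).
Hana in UTC: 08:00-16:00, 17:45-18:00 (add 3h to convert from UTC-3).
Hiro in UTC: 09:00-16:00 (add 8h to convert from UTC-8).
Clara in UTC: 08:00-10:45, 11:30-16:45.
Wei in UTC: 09:00-10:30, 12:30-18:00 (add 3h to convert from UTC-3).
Grace in UTC: 08:45-14:15, 17:15-17:45 (add 8h to convert from UTC-8).
Gita ∩ Yara: 09:00-11:15, 12:15-14:00.
Gita ∩ Yara ∩ Hana: 09:00-11:15, 12:15-14:00.
Gita ∩ Yara ∩ Hana ∩ Hiro: 09:00-11:15, 12:15-14:00.
Gita ∩ Yara ∩ Hana ∩ Hiro ∩ Clara: 09:00-10:45, 12:15-14:00.
Gita ∩ Yara ∩ Hana ∩ Hiro ∩ Clara ∩ Wei: 09:00-10:30, 12:30-14:00.
Gita ∩ Yara ∩ Hana ∩ Hiro ∩ Clara ∩ Wei ∩ Grace: 09:00-10:30, 12:30-14:00.
Those are the intersection windows.
The last common window of at least 75 minutes is 12:30-14:00; a 75-minute meeting can start as late as 12:45 and still end by 14:00.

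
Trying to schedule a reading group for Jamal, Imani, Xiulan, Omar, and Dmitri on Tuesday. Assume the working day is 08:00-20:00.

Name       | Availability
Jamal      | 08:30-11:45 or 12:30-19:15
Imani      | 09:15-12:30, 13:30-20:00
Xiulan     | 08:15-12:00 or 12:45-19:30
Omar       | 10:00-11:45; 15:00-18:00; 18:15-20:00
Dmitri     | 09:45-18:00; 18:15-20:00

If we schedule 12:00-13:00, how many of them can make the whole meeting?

Dmitri can make the full 12:00-13:00 slot — that's 1.

1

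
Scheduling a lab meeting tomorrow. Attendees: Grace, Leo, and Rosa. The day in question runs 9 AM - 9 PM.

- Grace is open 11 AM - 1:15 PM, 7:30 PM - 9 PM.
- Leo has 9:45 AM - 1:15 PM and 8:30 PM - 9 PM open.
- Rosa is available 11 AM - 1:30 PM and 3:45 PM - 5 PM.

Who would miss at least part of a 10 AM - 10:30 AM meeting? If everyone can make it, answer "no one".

Grace: not fully free for 10:00-10:30. Leo: free for 10:00-10:30. Rosa: not fully free for 10:00-10:30.

Grace, Rosa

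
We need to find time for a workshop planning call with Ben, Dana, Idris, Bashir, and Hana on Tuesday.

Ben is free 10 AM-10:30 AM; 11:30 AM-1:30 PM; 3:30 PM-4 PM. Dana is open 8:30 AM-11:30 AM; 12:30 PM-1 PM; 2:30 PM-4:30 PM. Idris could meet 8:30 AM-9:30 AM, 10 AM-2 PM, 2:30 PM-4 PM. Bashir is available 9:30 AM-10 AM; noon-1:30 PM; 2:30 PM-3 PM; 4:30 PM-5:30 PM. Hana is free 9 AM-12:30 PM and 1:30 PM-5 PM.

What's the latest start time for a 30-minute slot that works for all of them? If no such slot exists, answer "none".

Ben ∩ Dana: 10:00-10:30, 12:30-13:00, 15:30-16:00.
Ben ∩ Dana ∩ Idris: 10:00-10:30, 12:30-13:00, 15:30-16:00.
Ben ∩ Dana ∩ Idris ∩ Bashir: 12:30-13:00.
Ben ∩ Dana ∩ Idris ∩ Bashir ∩ Hana: ∅.
There is no time when everyone is free.
No common window is at least 30 minutes long.

none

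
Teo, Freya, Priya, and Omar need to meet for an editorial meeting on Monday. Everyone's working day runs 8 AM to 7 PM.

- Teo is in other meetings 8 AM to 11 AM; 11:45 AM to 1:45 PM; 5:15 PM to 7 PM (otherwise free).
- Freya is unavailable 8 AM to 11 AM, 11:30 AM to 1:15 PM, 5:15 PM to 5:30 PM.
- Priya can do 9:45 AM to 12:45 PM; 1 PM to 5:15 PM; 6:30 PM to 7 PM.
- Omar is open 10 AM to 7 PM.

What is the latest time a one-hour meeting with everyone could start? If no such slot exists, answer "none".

16:15

Teo free: 11:00-11:45, 13:45-17:15 (invert busy blocks within the working day).
Freya free: 11:00-11:30, 13:15-17:15, 17:30-19:00 (invert busy blocks within the working day).
Priya free: 09:45-12:45, 13:00-17:15, 18:30-19:00.
Omar free: 10:00-19:00.
Teo ∩ Freya: 11:00-11:30, 13:45-17:15.
Teo ∩ Freya ∩ Priya: 11:00-11:30, 13:45-17:15.
Teo ∩ Freya ∩ Priya ∩ Omar: 11:00-11:30, 13:45-17:15.
The last common window of at least 60 minutes is 13:45-17:15; a 60-minute meeting can start as late as 16:15 and still end by 17:15.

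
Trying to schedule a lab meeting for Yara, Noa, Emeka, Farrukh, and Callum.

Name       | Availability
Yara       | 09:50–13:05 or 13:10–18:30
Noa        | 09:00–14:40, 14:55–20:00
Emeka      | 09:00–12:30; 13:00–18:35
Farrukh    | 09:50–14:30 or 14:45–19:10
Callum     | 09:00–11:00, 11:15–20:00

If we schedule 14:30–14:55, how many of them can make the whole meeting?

3

Yara, Emeka, and Callum can make the full 14:30-14:55 slot — that's 3.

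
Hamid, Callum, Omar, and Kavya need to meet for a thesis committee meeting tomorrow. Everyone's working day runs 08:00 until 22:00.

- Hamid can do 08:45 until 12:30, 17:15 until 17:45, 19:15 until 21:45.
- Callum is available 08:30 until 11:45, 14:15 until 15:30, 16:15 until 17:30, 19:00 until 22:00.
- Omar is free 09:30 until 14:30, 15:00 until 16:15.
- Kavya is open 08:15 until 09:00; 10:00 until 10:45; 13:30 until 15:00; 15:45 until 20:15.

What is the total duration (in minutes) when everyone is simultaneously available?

Hamid ∩ Callum: 08:45-11:45, 17:15-17:30, 19:15-21:45.
Hamid ∩ Callum ∩ Omar: 09:30-11:45.
Hamid ∩ Callum ∩ Omar ∩ Kavya: 10:00-10:45.
That's a single block of 45 minutes.

45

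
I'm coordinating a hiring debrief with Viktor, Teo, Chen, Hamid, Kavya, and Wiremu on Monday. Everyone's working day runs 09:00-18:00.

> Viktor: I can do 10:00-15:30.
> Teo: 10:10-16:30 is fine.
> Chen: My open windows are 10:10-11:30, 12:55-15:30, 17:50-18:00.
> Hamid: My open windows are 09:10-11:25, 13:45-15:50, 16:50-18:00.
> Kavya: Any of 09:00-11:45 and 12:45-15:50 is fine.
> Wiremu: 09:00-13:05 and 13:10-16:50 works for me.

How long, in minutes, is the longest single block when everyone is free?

105

Viktor ∩ Teo: 10:10-15:30.
Viktor ∩ Teo ∩ Chen: 10:10-11:30, 12:55-15:30.
Viktor ∩ Teo ∩ Chen ∩ Hamid: 10:10-11:25, 13:45-15:30.
Viktor ∩ Teo ∩ Chen ∩ Hamid ∩ Kavya: 10:10-11:25, 13:45-15:30.
Viktor ∩ Teo ∩ Chen ∩ Hamid ∩ Kavya ∩ Wiremu: 10:10-11:25, 13:45-15:30.
The longest is 13:45-15:30 at 105 minutes.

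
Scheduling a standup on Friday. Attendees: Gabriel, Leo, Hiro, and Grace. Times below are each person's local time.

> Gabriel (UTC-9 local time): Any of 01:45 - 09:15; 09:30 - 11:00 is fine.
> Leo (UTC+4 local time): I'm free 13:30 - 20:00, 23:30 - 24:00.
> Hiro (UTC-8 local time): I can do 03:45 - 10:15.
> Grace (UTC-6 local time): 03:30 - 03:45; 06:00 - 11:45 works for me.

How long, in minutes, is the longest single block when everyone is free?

240

Gabriel in UTC: 10:45-18:15, 18:30-20:00 (add 9h to convert from UTC-9).
Leo in UTC: 09:30-16:00, 19:30-20:00 (subtract 4h to convert from UTC+4).
Hiro in UTC: 11:45-18:15 (add 8h to convert from UTC-8).
Grace in UTC: 09:30-09:45, 12:00-17:45 (add 6h to convert from UTC-6).
Gabriel ∩ Leo: 10:45-16:00, 19:30-20:00.
Gabriel ∩ Leo ∩ Hiro: 11:45-16:00.
Gabriel ∩ Leo ∩ Hiro ∩ Grace: 12:00-16:00.
The longest is 12:00-16:00 at 240 minutes.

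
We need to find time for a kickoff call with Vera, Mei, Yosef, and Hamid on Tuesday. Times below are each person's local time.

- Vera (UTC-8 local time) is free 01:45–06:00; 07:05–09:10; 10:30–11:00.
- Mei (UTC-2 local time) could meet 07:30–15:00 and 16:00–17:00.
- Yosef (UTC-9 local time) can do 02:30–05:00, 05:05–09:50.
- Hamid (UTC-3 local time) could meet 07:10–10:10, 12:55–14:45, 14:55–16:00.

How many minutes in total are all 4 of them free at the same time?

Vera in UTC: 09:45-14:00, 15:05-17:10, 18:30-19:00 (add 8h to convert from UTC-8).
Mei in UTC: 09:30-17:00, 18:00-19:00 (add 2h to convert from UTC-2).
Yosef in UTC: 11:30-14:00, 14:05-18:50 (add 9h to convert from UTC-9).
Hamid in UTC: 10:10-13:10, 15:55-17:45, 17:55-19:00 (add 3h to convert from UTC-3).
Vera ∩ Mei: 09:45-14:00, 15:05-17:00, 18:30-19:00.
Vera ∩ Mei ∩ Yosef: 11:30-14:00, 15:05-17:00, 18:30-18:50.
Vera ∩ Mei ∩ Yosef ∩ Hamid: 11:30-13:10, 15:55-17:00, 18:30-18:50.
Summing the common windows: 100 + 65 + 20 = 185 minutes.

185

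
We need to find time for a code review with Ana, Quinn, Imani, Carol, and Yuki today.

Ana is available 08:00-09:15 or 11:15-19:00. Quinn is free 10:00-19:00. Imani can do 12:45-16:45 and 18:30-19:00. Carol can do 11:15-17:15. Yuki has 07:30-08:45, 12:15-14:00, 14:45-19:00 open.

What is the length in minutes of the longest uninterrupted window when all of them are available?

Ana ∩ Quinn: 11:15-19:00.
Ana ∩ Quinn ∩ Imani: 12:45-16:45, 18:30-19:00.
Ana ∩ Quinn ∩ Imani ∩ Carol: 12:45-16:45.
Ana ∩ Quinn ∩ Imani ∩ Carol ∩ Yuki: 12:45-14:00, 14:45-16:45.
So the common availability across everyone is 12:45-14:00, 14:45-16:45.
The longest is 14:45-16:45 at 120 minutes.

120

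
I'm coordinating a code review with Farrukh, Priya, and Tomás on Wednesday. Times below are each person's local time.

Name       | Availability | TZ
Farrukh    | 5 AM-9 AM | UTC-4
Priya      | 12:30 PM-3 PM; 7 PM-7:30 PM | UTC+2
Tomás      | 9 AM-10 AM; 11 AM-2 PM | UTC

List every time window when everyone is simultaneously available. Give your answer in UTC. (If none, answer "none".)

Farrukh in UTC: 09:00-13:00 (add 4h to convert from UTC-4).
Priya in UTC: 10:30-13:00, 17:00-17:30 (subtract 2h to convert from UTC+2).
Tomás in UTC: 09:00-10:00, 11:00-14:00.
Farrukh ∩ Priya: 10:30-13:00.
Farrukh ∩ Priya ∩ Tomás: 11:00-13:00.

11:00-13:00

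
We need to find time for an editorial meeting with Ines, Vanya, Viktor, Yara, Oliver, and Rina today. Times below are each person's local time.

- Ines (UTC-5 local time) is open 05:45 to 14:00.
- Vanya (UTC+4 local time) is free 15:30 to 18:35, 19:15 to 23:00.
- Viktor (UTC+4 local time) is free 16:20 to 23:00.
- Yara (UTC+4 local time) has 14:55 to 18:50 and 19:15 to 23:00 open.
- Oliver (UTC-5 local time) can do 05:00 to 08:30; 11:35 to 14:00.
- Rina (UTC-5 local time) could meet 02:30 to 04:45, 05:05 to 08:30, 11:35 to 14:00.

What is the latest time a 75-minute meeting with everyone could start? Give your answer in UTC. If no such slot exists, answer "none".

Ines in UTC: 10:45-19:00 (add 5h to convert from UTC-5).
Vanya in UTC: 11:30-14:35, 15:15-19:00 (subtract 4h to convert from UTC+4).
Viktor in UTC: 12:20-19:00 (subtract 4h to convert from UTC+4).
Yara in UTC: 10:55-14:50, 15:15-19:00 (subtract 4h to convert from UTC+4).
Oliver in UTC: 10:00-13:30, 16:35-19:00 (add 5h to convert from UTC-5).
Rina in UTC: 07:30-09:45, 10:05-13:30, 16:35-19:00 (add 5h to convert from UTC-5).
Ines ∩ Vanya: 11:30-14:35, 15:15-19:00.
Ines ∩ Vanya ∩ Viktor: 12:20-14:35, 15:15-19:00.
Ines ∩ Vanya ∩ Viktor ∩ Yara: 12:20-14:35, 15:15-19:00.
Ines ∩ Vanya ∩ Viktor ∩ Yara ∩ Oliver: 12:20-13:30, 16:35-19:00.
Ines ∩ Vanya ∩ Viktor ∩ Yara ∩ Oliver ∩ Rina: 12:20-13:30, 16:35-19:00.
The last common window of at least 75 minutes is 16:35-19:00; a 75-minute meeting can start as late as 17:45 and still end by 19:00.

17:45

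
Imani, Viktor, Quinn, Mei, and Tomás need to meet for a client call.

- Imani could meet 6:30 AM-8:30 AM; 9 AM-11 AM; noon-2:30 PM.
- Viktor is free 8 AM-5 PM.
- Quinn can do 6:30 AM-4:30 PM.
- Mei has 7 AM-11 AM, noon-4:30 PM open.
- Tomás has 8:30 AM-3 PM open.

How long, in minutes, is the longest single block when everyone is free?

Imani ∩ Viktor: 08:00-08:30, 09:00-11:00, 12:00-14:30.
Imani ∩ Viktor ∩ Quinn: 08:00-08:30, 09:00-11:00, 12:00-14:30.
Imani ∩ Viktor ∩ Quinn ∩ Mei: 08:00-08:30, 09:00-11:00, 12:00-14:30.
Imani ∩ Viktor ∩ Quinn ∩ Mei ∩ Tomás: 09:00-11:00, 12:00-14:30.
The longest is 12:00-14:30 at 150 minutes.

150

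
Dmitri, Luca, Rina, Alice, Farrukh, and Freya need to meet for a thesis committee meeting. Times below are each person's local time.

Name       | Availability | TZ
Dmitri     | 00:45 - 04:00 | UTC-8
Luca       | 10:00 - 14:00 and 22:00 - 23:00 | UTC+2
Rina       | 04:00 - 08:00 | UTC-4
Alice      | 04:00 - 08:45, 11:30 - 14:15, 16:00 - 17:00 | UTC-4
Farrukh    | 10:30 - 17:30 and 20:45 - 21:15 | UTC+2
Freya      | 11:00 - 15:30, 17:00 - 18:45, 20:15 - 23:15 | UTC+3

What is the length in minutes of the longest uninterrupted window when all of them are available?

195

Dmitri in UTC: 08:45-12:00 (add 8h to convert from UTC-8).
Luca in UTC: 08:00-12:00, 20:00-21:00 (subtract 2h to convert from UTC+2).
Rina in UTC: 08:00-12:00 (add 4h to convert from UTC-4).
Alice in UTC: 08:00-12:45, 15:30-18:15, 20:00-21:00 (add 4h to convert from UTC-4).
Farrukh in UTC: 08:30-15:30, 18:45-19:15 (subtract 2h to convert from UTC+2).
Freya in UTC: 08:00-12:30, 14:00-15:45, 17:15-20:15 (subtract 3h to convert from UTC+3).
Dmitri ∩ Luca: 08:45-12:00.
Dmitri ∩ Luca ∩ Rina: 08:45-12:00.
Dmitri ∩ Luca ∩ Rina ∩ Alice: 08:45-12:00.
Dmitri ∩ Luca ∩ Rina ∩ Alice ∩ Farrukh: 08:45-12:00.
Dmitri ∩ Luca ∩ Rina ∩ Alice ∩ Farrukh ∩ Freya: 08:45-12:00.
The longest is 08:45-12:00 at 195 minutes.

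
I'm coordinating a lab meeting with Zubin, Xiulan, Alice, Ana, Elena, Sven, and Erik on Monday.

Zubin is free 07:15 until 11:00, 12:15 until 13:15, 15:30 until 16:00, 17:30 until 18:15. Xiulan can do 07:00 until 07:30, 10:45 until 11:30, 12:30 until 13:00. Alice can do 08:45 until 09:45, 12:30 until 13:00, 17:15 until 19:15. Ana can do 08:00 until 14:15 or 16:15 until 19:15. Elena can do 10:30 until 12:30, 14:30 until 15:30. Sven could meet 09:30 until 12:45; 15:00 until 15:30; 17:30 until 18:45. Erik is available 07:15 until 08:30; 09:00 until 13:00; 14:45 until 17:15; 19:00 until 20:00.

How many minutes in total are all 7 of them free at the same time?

Zubin ∩ Xiulan: 07:15-07:30, 10:45-11:00, 12:30-13:00.
Zubin ∩ Xiulan ∩ Alice: 12:30-13:00.
Zubin ∩ Xiulan ∩ Alice ∩ Ana: 12:30-13:00.
Zubin ∩ Xiulan ∩ Alice ∩ Ana ∩ Elena: ∅.
Zubin ∩ Xiulan ∩ Alice ∩ Ana ∩ Elena ∩ Sven: ∅.
Zubin ∩ Xiulan ∩ Alice ∩ Ana ∩ Elena ∩ Sven ∩ Erik: ∅.
There is no time when everyone is free.
There is no common window, so the total is 0 minutes.

0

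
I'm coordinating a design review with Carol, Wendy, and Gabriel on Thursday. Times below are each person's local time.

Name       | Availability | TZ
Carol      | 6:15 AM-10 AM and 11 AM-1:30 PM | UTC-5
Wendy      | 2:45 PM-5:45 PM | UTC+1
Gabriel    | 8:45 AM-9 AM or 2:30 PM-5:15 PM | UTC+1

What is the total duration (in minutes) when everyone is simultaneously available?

Carol in UTC: 11:15-15:00, 16:00-18:30 (add 5h to convert from UTC-5).
Wendy in UTC: 13:45-16:45 (subtract 1h to convert from UTC+1).
Gabriel in UTC: 07:45-08:00, 13:30-16:15 (subtract 1h to convert from UTC+1).
Carol ∩ Wendy: 13:45-15:00, 16:00-16:45.
Carol ∩ Wendy ∩ Gabriel: 13:45-15:00, 16:00-16:15.
So the common availability across everyone is 13:45-15:00, 16:00-16:15.
Summing the common windows: 75 + 15 = 90 minutes.

90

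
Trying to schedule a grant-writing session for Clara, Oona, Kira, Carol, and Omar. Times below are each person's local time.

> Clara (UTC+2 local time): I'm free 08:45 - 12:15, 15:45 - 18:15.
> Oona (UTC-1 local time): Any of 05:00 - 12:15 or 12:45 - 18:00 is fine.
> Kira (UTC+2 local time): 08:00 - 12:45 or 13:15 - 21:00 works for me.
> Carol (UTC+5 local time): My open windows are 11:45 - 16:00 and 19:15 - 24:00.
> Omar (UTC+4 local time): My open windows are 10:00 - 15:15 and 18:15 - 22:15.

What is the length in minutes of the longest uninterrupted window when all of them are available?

Clara in UTC: 06:45-10:15, 13:45-16:15 (subtract 2h to convert from UTC+2).
Oona in UTC: 06:00-13:15, 13:45-19:00 (add 1h to convert from UTC-1).
Kira in UTC: 06:00-10:45, 11:15-19:00 (subtract 2h to convert from UTC+2).
Carol in UTC: 06:45-11:00, 14:15-19:00 (subtract 5h to convert from UTC+5).
Omar in UTC: 06:00-11:15, 14:15-18:15 (subtract 4h to convert from UTC+4).
Clara ∩ Oona: 06:45-10:15, 13:45-16:15.
Clara ∩ Oona ∩ Kira: 06:45-10:15, 13:45-16:15.
Clara ∩ Oona ∩ Kira ∩ Carol: 06:45-10:15, 14:15-16:15.
Clara ∩ Oona ∩ Kira ∩ Carol ∩ Omar: 06:45-10:15, 14:15-16:15.
The longest is 06:45-10:15 at 210 minutes.

210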